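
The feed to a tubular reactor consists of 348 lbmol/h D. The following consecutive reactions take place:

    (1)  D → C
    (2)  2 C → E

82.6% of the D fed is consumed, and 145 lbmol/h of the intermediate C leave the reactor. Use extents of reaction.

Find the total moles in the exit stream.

277 lbmol/h

Conversion of D: D consumed = 1ξ₁ = 0.826 × 348 → ξ₁ = 287.4 lbmol/h.
C balance: n_C = 0 + 1ξ₁ − 2ξ₂ = 145 → ξ₂ = (1·287.4 − 145)/2 = 71.22 lbmol/h.
Outlet amounts (n = n₀ + Σ ν·ξ):
  D: 348 − 1(287.4) = 60.55
  C: 0 + 1(287.4) − 2(71.22) = 145
  E: 0 + 1(71.22) = 71.22
Total out = 60.55 + 145 + 71.22 = 276.8 lbmol/h.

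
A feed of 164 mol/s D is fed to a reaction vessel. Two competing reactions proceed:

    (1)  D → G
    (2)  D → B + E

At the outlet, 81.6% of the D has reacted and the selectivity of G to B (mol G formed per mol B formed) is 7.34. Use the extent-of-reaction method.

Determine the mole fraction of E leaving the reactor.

Conversion of D: D consumed = 0.816 × 164 = 133.8 mol/s = 1ξ₁ + 1ξ₂.
Selectivity: 1ξ₁ / (1ξ₂) = 7.34 → ξ₁ = 7.34 ξ₂.
Substitute: (1·7.34 + 1) ξ₂ = 133.8 → ξ₂ = 16.05 mol/s, ξ₁ = 117.8 mol/s.
Outlet amounts (n = n₀ + Σ ν·ξ):
  D: 164 − 1(117.8) − 1(16.05) = 30.18
  G: 0 + 1(117.8) = 117.8
  B: 0 + 1(16.05) = 16.05
  E: 0 + 1(16.05) = 16.05
Total out = 180 mol/s; y_E = 16.05 / 180 = 0.08912.

0.0891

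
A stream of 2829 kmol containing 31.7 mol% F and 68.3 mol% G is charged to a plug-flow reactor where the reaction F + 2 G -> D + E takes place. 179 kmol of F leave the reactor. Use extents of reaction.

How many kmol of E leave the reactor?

718 kmol

For F: n = n₀ − 1ξ → 179 = 896.8 − 1ξ, giving ξ = 717.8 kmol.
Outlet amounts (n = n₀ + ν ξ):
  F: 896.8 − 1(717.8) = 179
  G: 1932 − 2(717.8) = 496.6
  D: 0 + 1(717.8) = 717.8
  E: 0 + 1(717.8) = 717.8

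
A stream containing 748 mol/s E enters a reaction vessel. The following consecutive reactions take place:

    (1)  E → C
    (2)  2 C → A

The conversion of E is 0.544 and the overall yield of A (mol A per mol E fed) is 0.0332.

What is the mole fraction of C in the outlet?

0.494

Conversion of E: E consumed = 1ξ₁ = 0.544 × 748 → ξ₁ = 406.9 mol/s.
Yield of A: 1ξ₂ / 748 = 0.0332 → ξ₂ = 24.83 mol/s.
Outlet amounts (n = n₀ + Σ ν·ξ):
  E: 748 − 1(406.9) = 341.1
  C: 0 + 1(406.9) − 2(24.83) = 357.2
  A: 0 + 1(24.83) = 24.83
Total out = 723.2 mol/s; y_C = 357.2 / 723.2 = 0.494.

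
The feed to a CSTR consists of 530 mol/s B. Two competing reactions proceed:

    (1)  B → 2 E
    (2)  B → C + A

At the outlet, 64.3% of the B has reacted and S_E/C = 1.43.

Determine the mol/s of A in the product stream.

199 mol/s

Conversion of B: B consumed = 0.643 × 530 = 340.8 mol/s = 1ξ₁ + 1ξ₂.
Selectivity: 2ξ₁ / (1ξ₂) = 1.43 → ξ₁ = 0.715 ξ₂.
Substitute: (1·0.715 + 1) ξ₂ = 340.8 → ξ₂ = 198.7 mol/s, ξ₁ = 142.1 mol/s.
Outlet amounts (n = n₀ + Σ ν·ξ):
  B: 530 − 1(142.1) − 1(198.7) = 189.2
  E: 0 + 2(142.1) = 284.2
  C: 0 + 1(198.7) = 198.7
  A: 0 + 1(198.7) = 198.7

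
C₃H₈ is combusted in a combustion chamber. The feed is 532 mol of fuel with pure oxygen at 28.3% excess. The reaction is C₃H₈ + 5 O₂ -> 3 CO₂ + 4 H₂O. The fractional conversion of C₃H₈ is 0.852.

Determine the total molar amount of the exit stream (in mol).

4400 mol

Stoichiometric O₂ = 5 × 532 = 2660 mol; O₂ fed = 2660 × 1.283 = 3413 mol.
Fuel reacted = 0.852 × 532 → ξ = 453.3 mol.
Outlet (n = n₀ + ν ξ):
  C₃H₈: 532 − 1(453.3) = 78.74
  O₂: 3413 − 5(453.3) = 1146
  CO₂: 0 + 3(453.3) = 1360
  H₂O: 0 + 4(453.3) = 1813
Total out = 78.74 + 1146 + 1360 + 1813 = 4398 mol.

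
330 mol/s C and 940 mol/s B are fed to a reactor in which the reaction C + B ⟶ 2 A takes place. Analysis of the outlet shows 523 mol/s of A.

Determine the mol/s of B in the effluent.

678 mol/s

For A: n = n₀ + 2ξ → 523 = 0 + 2ξ, giving ξ = 261.5 mol/s.
Outlet amounts (n = n₀ + ν ξ):
  C: 330 − 1(261.5) = 68.5
  B: 940 − 1(261.5) = 678.5
  A: 0 + 2(261.5) = 523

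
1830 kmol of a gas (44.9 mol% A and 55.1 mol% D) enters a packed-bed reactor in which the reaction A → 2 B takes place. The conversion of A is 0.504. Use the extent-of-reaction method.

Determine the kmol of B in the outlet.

A reacted = 0.504 × 821.7 = 414.1 kmol; ν_A = −1, so ξ = 414.1/1 = 414.1 kmol.
Outlet amounts (n = n₀ + ν ξ):
  A: 821.7 − 1(414.1) = 407.5
  B: 0 + 2(414.1) = 828.2
  D: 1008 (inert)

828 kmol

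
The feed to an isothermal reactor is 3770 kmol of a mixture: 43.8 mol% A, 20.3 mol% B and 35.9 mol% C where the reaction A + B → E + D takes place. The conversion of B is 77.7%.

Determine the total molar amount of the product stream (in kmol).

3770 kmol

B reacted = 0.777 × 765.3 = 594.6 kmol; ν_B = −1, so ξ = 594.6/1 = 594.6 kmol.
Outlet amounts (n = n₀ + ν ξ):
  A: 1651 − 1(594.6) = 1057
  B: 765.3 − 1(594.6) = 170.7
  E: 0 + 1(594.6) = 594.6
  D: 0 + 1(594.6) = 594.6
  C: 1353 (inert)
Total out = 1057 + 170.7 + 594.6 + 594.6 + 1353 = 3770 kmol.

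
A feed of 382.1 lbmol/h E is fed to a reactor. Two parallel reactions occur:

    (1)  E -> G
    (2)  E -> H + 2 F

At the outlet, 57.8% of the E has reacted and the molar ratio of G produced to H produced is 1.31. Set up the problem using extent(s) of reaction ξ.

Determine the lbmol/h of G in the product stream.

Conversion of E: E consumed = 0.578 × 382.1 = 220.9 lbmol/h = 1ξ₁ + 1ξ₂.
Selectivity: 1ξ₁ / (1ξ₂) = 1.31 → ξ₁ = 1.31 ξ₂.
Substitute: (1·1.31 + 1) ξ₂ = 220.9 → ξ₂ = 95.61 lbmol/h, ξ₁ = 125.2 lbmol/h.
Outlet amounts (n = n₀ + Σ ν·ξ):
  E: 382.1 − 1(125.2) − 1(95.61) = 161.2
  G: 0 + 1(125.2) = 125.2
  H: 0 + 1(95.61) = 95.61
  F: 0 + 2(95.61) = 191.2

125 lbmol/h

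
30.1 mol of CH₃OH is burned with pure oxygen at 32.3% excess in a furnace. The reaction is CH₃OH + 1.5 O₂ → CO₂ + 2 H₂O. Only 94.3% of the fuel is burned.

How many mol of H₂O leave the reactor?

Stoichiometric O₂ = 1.5 × 30.1 = 45.15 mol; O₂ fed = 45.15 × 1.323 = 59.73 mol.
Fuel reacted = 0.943 × 30.1 → ξ = 28.38 mol.
Outlet (n = n₀ + ν ξ):
  CH₃OH: 30.1 − 1(28.38) = 1.716
  O₂: 59.73 − 1.5(28.38) = 17.16
  CO₂: 0 + 1(28.38) = 28.38
  H₂O: 0 + 2(28.38) = 56.77

56.8 mol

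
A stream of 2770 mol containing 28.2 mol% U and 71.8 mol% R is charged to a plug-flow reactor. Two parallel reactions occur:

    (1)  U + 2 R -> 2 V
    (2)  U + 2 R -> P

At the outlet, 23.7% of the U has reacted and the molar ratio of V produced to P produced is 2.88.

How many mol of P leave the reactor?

Conversion of U: U consumed = 0.237 × 781.1 = 185.1 mol = 1ξ₁ + 1ξ₂.
Selectivity: 2ξ₁ / (1ξ₂) = 2.88 → ξ₁ = 1.44 ξ₂.
Substitute: (1·1.44 + 1) ξ₂ = 185.1 → ξ₂ = 75.87 mol, ξ₁ = 109.3 mol.
Outlet amounts (n = n₀ + Σ ν·ξ):
  U: 781.1 − 1(109.3) − 1(75.87) = 596
  R: 1989 − 2(109.3) − 2(75.87) = 1619
  V: 0 + 2(109.3) = 218.5
  P: 0 + 1(75.87) = 75.87

75.9 mol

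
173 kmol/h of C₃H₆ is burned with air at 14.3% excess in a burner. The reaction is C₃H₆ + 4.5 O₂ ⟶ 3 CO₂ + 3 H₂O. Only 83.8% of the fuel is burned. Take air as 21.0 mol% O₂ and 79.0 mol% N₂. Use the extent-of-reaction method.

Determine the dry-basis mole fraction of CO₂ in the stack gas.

0.107

Stoichiometric O₂ = 4.5 × 173 = 778.5 kmol/h; O₂ fed = 778.5 × 1.143 = 889.8 kmol/h.
N₂ fed = 889.8 × 79/21 = 3347 kmol/h.
Fuel reacted = 0.838 × 173 → ξ = 145 kmol/h.
Outlet (n = n₀ + ν ξ):
  C₃H₆: 173 − 1(145) = 28.03
  O₂: 889.8 − 4.5(145) = 237.4
  N₂: 3347 (inert)
  CO₂: 0 + 3(145) = 434.9
  H₂O: 0 + 3(145) = 434.9
Dry total = 4048 kmol/h; y_CO₂ (dry) = 434.9 / 4048 = 0.1074.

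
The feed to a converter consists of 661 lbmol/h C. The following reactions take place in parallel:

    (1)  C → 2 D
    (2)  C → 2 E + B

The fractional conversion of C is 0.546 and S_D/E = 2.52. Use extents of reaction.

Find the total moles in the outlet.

1120 lbmol/h

Conversion of C: C consumed = 0.546 × 661 = 360.9 lbmol/h = 1ξ₁ + 1ξ₂.
Selectivity: 2ξ₁ / (2ξ₂) = 2.52 → ξ₁ = 2.52 ξ₂.
Substitute: (1·2.52 + 1) ξ₂ = 360.9 → ξ₂ = 102.5 lbmol/h, ξ₁ = 258.4 lbmol/h.
Outlet amounts (n = n₀ + Σ ν·ξ):
  C: 661 − 1(258.4) − 1(102.5) = 300.1
  D: 0 + 2(258.4) = 516.8
  E: 0 + 2(102.5) = 205.1
  B: 0 + 1(102.5) = 102.5
Total out = 300.1 + 516.8 + 205.1 + 102.5 = 1124 lbmol/h.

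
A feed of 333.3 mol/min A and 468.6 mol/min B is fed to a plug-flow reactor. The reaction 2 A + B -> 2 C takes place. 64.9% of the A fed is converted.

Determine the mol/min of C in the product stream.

A reacted = 0.649 × 333.3 = 216.3 mol/min; ν_A = −2, so ξ = 216.3/2 = 108.2 mol/min.
Outlet amounts (n = n₀ + ν ξ):
  A: 333.3 − 2(108.2) = 117
  B: 468.6 − 1(108.2) = 360.4
  C: 0 + 2(108.2) = 216.3

216 mol/min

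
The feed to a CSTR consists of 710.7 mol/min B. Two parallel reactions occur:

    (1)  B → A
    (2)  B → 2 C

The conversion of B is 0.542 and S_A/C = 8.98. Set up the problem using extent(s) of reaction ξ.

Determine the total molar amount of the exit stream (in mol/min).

731 mol/min

Conversion of B: B consumed = 0.542 × 710.7 = 385.2 mol/min = 1ξ₁ + 1ξ₂.
Selectivity: 1ξ₁ / (2ξ₂) = 8.98 → ξ₁ = 17.96 ξ₂.
Substitute: (1·17.96 + 1) ξ₂ = 385.2 → ξ₂ = 20.32 mol/min, ξ₁ = 364.9 mol/min.
Outlet amounts (n = n₀ + Σ ν·ξ):
  B: 710.7 − 1(364.9) − 1(20.32) = 325.5
  A: 0 + 1(364.9) = 364.9
  C: 0 + 2(20.32) = 40.63
Total out = 325.5 + 364.9 + 40.63 = 731 mol/min.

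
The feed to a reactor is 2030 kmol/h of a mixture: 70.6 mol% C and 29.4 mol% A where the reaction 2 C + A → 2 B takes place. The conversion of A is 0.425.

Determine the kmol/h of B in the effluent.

A reacted = 0.425 × 596.8 = 253.6 kmol/h; ν_A = −1, so ξ = 253.6/1 = 253.6 kmol/h.
Outlet amounts (n = n₀ + ν ξ):
  C: 1433 − 2(253.6) = 925.9
  A: 596.8 − 1(253.6) = 343.2
  B: 0 + 2(253.6) = 507.3

507 kmol/h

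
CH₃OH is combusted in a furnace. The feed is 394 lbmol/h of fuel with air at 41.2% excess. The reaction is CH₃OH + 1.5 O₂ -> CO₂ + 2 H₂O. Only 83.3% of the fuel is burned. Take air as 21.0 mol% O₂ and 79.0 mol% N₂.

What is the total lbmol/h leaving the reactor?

Stoichiometric O₂ = 1.5 × 394 = 591 lbmol/h; O₂ fed = 591 × 1.412 = 834.5 lbmol/h.
N₂ fed = 834.5 × 79/21 = 3139 lbmol/h.
Fuel reacted = 0.833 × 394 → ξ = 328.2 lbmol/h.
Outlet (n = n₀ + ν ξ):
  CH₃OH: 394 − 1(328.2) = 65.8
  O₂: 834.5 − 1.5(328.2) = 342.2
  N₂: 3139 (inert)
  CO₂: 0 + 1(328.2) = 328.2
  H₂O: 0 + 2(328.2) = 656.4
Total out = 65.8 + 342.2 + 3139 + 328.2 + 656.4 = 4532 lbmol/h.

4530 lbmol/h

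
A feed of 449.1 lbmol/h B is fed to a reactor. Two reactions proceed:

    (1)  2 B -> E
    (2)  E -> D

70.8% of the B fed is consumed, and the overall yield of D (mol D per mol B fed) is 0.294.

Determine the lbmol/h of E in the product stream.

Conversion of B: B consumed = 2ξ₁ = 0.708 × 449.1 → ξ₁ = 159 lbmol/h.
Yield of D: 1ξ₂ / 449.1 = 0.294 → ξ₂ = 132 lbmol/h.
Outlet amounts (n = n₀ + Σ ν·ξ):
  B: 449.1 − 2(159) = 131.1
  E: 0 + 1(159) − 1(132) = 26.95
  D: 0 + 1(132) = 132

26.9 lbmol/h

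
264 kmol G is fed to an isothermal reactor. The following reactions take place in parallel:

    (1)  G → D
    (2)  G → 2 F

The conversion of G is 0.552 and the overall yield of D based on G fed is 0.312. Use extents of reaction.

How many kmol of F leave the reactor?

Yield of D: 1ξ₁ / 264 = 0.312 → ξ₁ = 82.37 kmol.
Conversion of G: 1ξ₁ + 1ξ₂ = 0.552 × 264 = 145.7 → ξ₂ = 63.36 kmol.
Outlet amounts (n = n₀ + Σ ν·ξ):
  G: 264 − 1(82.37) − 1(63.36) = 118.3
  D: 0 + 1(82.37) = 82.37
  F: 0 + 2(63.36) = 126.7

127 kmol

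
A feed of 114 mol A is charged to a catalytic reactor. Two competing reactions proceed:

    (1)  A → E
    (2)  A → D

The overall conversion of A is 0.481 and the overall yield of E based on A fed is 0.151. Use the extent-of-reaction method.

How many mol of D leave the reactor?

37.6 mol

Yield of E: 1ξ₁ / 114 = 0.151 → ξ₁ = 17.21 mol.
Conversion of A: 1ξ₁ + 1ξ₂ = 0.481 × 114 = 54.83 → ξ₂ = 37.62 mol.
Outlet amounts (n = n₀ + Σ ν·ξ):
  A: 114 − 1(17.21) − 1(37.62) = 59.17
  E: 0 + 1(17.21) = 17.21
  D: 0 + 1(37.62) = 37.62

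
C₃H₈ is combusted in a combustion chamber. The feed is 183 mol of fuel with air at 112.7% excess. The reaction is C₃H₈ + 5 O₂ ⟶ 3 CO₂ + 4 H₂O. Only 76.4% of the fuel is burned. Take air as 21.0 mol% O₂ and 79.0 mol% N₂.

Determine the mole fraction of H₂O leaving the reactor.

Stoichiometric O₂ = 5 × 183 = 915 mol; O₂ fed = 915 × 2.127 = 1946 mol.
N₂ fed = 1946 × 79/21 = 7321 mol.
Fuel reacted = 0.764 × 183 → ξ = 139.8 mol.
Outlet (n = n₀ + ν ξ):
  C₃H₈: 183 − 1(139.8) = 43.19
  O₂: 1946 − 5(139.8) = 1247
  N₂: 7321 (inert)
  CO₂: 0 + 3(139.8) = 419.4
  H₂O: 0 + 4(139.8) = 559.2
Total out = 9590 mol; y_H₂O = 559.2 / 9590 = 0.05831.

0.0583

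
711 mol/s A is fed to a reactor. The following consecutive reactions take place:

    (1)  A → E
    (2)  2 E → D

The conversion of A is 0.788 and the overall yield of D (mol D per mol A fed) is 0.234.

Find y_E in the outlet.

0.418

Conversion of A: A consumed = 1ξ₁ = 0.788 × 711 → ξ₁ = 560.3 mol/s.
Yield of D: 1ξ₂ / 711 = 0.234 → ξ₂ = 166.4 mol/s.
Outlet amounts (n = n₀ + Σ ν·ξ):
  A: 711 − 1(560.3) = 150.7
  E: 0 + 1(560.3) − 2(166.4) = 227.5
  D: 0 + 1(166.4) = 166.4
Total out = 544.6 mol/s; y_E = 227.5 / 544.6 = 0.4178.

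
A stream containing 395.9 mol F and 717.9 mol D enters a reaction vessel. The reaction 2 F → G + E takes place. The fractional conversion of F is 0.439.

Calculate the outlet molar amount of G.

86.9 mol

F reacted = 0.439 × 395.9 = 173.8 mol; ν_F = −2, so ξ = 173.8/2 = 86.9 mol.
Outlet amounts (n = n₀ + ν ξ):
  F: 395.9 − 2(86.9) = 222.1
  G: 0 + 1(86.9) = 86.9
  E: 0 + 1(86.9) = 86.9
  D: 717.9 (inert)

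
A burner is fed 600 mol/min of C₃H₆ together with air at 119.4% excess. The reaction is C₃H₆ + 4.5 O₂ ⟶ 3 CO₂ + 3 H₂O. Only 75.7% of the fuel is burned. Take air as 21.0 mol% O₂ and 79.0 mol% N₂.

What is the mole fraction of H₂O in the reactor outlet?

0.0469

Stoichiometric O₂ = 4.5 × 600 = 2700 mol/min; O₂ fed = 2700 × 2.194 = 5924 mol/min.
N₂ fed = 5924 × 79/21 = 22280 mol/min.
Fuel reacted = 0.757 × 600 → ξ = 454.2 mol/min.
Outlet (n = n₀ + ν ξ):
  C₃H₆: 600 − 1(454.2) = 145.8
  O₂: 5924 − 4.5(454.2) = 3880
  N₂: 22280 (inert)
  CO₂: 0 + 3(454.2) = 1363
  H₂O: 0 + 3(454.2) = 1363
Total out = 29040 mol/min; y_H₂O = 1363 / 29040 = 0.04693.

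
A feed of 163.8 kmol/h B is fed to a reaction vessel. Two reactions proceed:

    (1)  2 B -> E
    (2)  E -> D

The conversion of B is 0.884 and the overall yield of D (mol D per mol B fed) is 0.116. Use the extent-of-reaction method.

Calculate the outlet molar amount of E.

53.4 kmol/h

Conversion of B: B consumed = 2ξ₁ = 0.884 × 163.8 → ξ₁ = 72.4 kmol/h.
Yield of D: 1ξ₂ / 163.8 = 0.116 → ξ₂ = 19 kmol/h.
Outlet amounts (n = n₀ + Σ ν·ξ):
  B: 163.8 − 2(72.4) = 19
  E: 0 + 1(72.4) − 1(19) = 53.4
  D: 0 + 1(19) = 19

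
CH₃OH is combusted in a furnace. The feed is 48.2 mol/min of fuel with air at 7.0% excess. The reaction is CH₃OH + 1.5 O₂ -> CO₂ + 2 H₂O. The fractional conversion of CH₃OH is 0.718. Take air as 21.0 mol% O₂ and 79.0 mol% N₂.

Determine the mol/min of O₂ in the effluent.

25.4 mol/min

Stoichiometric O₂ = 1.5 × 48.2 = 72.3 mol/min; O₂ fed = 72.3 × 1.070 = 77.36 mol/min.
N₂ fed = 77.36 × 79/21 = 291 mol/min.
Fuel reacted = 0.718 × 48.2 → ξ = 34.61 mol/min.
Outlet (n = n₀ + ν ξ):
  CH₃OH: 48.2 − 1(34.61) = 13.59
  O₂: 77.36 − 1.5(34.61) = 25.45
  N₂: 291 (inert)
  CO₂: 0 + 1(34.61) = 34.61
  H₂O: 0 + 2(34.61) = 69.22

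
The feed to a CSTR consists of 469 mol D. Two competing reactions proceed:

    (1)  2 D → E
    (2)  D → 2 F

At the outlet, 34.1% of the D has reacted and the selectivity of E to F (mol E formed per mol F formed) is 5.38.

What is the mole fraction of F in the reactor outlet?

Conversion of D: D consumed = 0.341 × 469 = 159.9 mol = 2ξ₁ + 1ξ₂.
Selectivity: 1ξ₁ / (2ξ₂) = 5.38 → ξ₁ = 10.76 ξ₂.
Substitute: (2·10.76 + 1) ξ₂ = 159.9 → ξ₂ = 7.102 mol, ξ₁ = 76.41 mol.
Outlet amounts (n = n₀ + Σ ν·ξ):
  D: 469 − 2(76.41) − 1(7.102) = 309.1
  E: 0 + 1(76.41) = 76.41
  F: 0 + 2(7.102) = 14.2
Total out = 399.7 mol; y_F = 14.2 / 399.7 = 0.03554.

0.0355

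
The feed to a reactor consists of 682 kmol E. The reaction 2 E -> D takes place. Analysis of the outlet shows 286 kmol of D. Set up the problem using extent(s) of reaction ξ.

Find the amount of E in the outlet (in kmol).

For D: n = n₀ + 1ξ → 286 = 0 + 1ξ, giving ξ = 286 kmol.
Outlet amounts (n = n₀ + ν ξ):
  E: 682 − 2(286) = 110
  D: 0 + 1(286) = 286

110 kmol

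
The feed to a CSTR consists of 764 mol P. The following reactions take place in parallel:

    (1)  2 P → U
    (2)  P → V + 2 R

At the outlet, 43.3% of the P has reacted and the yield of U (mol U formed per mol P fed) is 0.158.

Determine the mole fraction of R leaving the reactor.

0.217

Yield of U: 1ξ₁ / 764 = 0.158 → ξ₁ = 120.7 mol.
Conversion of P: 2ξ₁ + 1ξ₂ = 0.433 × 764 = 330.8 → ξ₂ = 89.39 mol.
Outlet amounts (n = n₀ + Σ ν·ξ):
  P: 764 − 2(120.7) − 1(89.39) = 433.2
  U: 0 + 1(120.7) = 120.7
  V: 0 + 1(89.39) = 89.39
  R: 0 + 2(89.39) = 178.8
Total out = 822.1 mol; y_R = 178.8 / 822.1 = 0.2175.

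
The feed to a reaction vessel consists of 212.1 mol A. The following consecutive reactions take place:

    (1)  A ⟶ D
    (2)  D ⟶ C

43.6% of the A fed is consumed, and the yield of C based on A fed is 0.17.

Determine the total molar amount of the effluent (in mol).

Conversion of A: A consumed = 1ξ₁ = 0.436 × 212.1 → ξ₁ = 92.48 mol.
Yield of C: 1ξ₂ / 212.1 = 0.17 → ξ₂ = 36.06 mol.
Outlet amounts (n = n₀ + Σ ν·ξ):
  A: 212.1 − 1(92.48) = 119.6
  D: 0 + 1(92.48) − 1(36.06) = 56.42
  C: 0 + 1(36.06) = 36.06
Total out = 119.6 + 56.42 + 36.06 = 212.1 mol.

212 mol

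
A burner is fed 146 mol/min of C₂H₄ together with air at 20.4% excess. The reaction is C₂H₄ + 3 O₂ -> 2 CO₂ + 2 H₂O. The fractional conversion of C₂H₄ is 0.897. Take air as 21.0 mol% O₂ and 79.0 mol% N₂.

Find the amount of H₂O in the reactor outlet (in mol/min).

Stoichiometric O₂ = 3 × 146 = 438 mol/min; O₂ fed = 438 × 1.204 = 527.4 mol/min.
N₂ fed = 527.4 × 79/21 = 1984 mol/min.
Fuel reacted = 0.897 × 146 → ξ = 131 mol/min.
Outlet (n = n₀ + ν ξ):
  C₂H₄: 146 − 1(131) = 15.04
  O₂: 527.4 − 3(131) = 134.5
  N₂: 1984 (inert)
  CO₂: 0 + 2(131) = 261.9
  H₂O: 0 + 2(131) = 261.9

262 mol/min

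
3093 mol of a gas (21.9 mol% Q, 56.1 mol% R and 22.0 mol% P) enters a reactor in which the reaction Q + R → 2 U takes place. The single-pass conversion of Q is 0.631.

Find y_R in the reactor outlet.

0.423

Q reacted = 0.631 × 677.4 = 427.4 mol; ν_Q = −1, so ξ = 427.4/1 = 427.4 mol.
Outlet amounts (n = n₀ + ν ξ):
  Q: 677.4 − 1(427.4) = 249.9
  R: 1735 − 1(427.4) = 1308
  U: 0 + 2(427.4) = 854.8
  P: 680.5 (inert)
Total out = 3093 mol; y_R = 1308 / 3093 = 0.4228.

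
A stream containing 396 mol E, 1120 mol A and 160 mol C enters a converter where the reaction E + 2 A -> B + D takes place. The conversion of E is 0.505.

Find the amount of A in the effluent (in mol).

720 mol

E reacted = 0.505 × 396 = 200 mol; ν_E = −1, so ξ = 200/1 = 200 mol.
Outlet amounts (n = n₀ + ν ξ):
  E: 396 − 1(200) = 196
  A: 1120 − 2(200) = 720
  B: 0 + 1(200) = 200
  D: 0 + 1(200) = 200
  C: 160 (inert)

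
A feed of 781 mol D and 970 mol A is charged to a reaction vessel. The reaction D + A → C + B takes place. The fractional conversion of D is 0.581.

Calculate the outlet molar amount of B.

454 mol

D reacted = 0.581 × 781 = 453.8 mol; ν_D = −1, so ξ = 453.8/1 = 453.8 mol.
Outlet amounts (n = n₀ + ν ξ):
  D: 781 − 1(453.8) = 327.2
  A: 970 − 1(453.8) = 516.2
  C: 0 + 1(453.8) = 453.8
  B: 0 + 1(453.8) = 453.8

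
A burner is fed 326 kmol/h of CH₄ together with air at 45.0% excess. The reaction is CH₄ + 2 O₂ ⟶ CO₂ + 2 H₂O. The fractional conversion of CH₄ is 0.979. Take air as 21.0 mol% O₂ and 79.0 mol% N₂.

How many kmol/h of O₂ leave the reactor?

307 kmol/h

Stoichiometric O₂ = 2 × 326 = 652 kmol/h; O₂ fed = 652 × 1.450 = 945.4 kmol/h.
N₂ fed = 945.4 × 79/21 = 3557 kmol/h.
Fuel reacted = 0.979 × 326 → ξ = 319.2 kmol/h.
Outlet (n = n₀ + ν ξ):
  CH₄: 326 − 1(319.2) = 6.846
  O₂: 945.4 − 2(319.2) = 307.1
  N₂: 3557 (inert)
  CO₂: 0 + 1(319.2) = 319.2
  H₂O: 0 + 2(319.2) = 638.3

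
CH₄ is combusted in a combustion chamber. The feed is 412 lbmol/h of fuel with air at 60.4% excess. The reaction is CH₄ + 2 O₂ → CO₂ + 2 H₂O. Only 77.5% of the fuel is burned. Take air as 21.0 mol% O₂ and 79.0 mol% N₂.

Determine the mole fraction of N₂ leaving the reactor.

0.741

Stoichiometric O₂ = 2 × 412 = 824 lbmol/h; O₂ fed = 824 × 1.604 = 1322 lbmol/h.
N₂ fed = 1322 × 79/21 = 4972 lbmol/h.
Fuel reacted = 0.775 × 412 → ξ = 319.3 lbmol/h.
Outlet (n = n₀ + ν ξ):
  CH₄: 412 − 1(319.3) = 92.7
  O₂: 1322 − 2(319.3) = 683.1
  N₂: 4972 (inert)
  CO₂: 0 + 1(319.3) = 319.3
  H₂O: 0 + 2(319.3) = 638.6
Total out = 6706 lbmol/h; y_N₂ = 4972 / 6706 = 0.7415.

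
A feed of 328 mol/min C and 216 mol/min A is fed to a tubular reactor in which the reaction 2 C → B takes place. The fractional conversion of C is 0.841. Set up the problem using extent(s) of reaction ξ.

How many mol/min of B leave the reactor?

C reacted = 0.841 × 328 = 275.8 mol/min; ν_C = −2, so ξ = 275.8/2 = 137.9 mol/min.
Outlet amounts (n = n₀ + ν ξ):
  C: 328 − 2(137.9) = 52.15
  B: 0 + 1(137.9) = 137.9
  A: 216 (inert)

138 mol/min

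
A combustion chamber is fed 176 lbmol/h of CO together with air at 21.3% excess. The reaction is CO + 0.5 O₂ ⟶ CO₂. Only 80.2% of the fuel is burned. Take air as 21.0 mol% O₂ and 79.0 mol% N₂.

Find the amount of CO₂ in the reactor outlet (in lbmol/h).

141 lbmol/h

Stoichiometric O₂ = 0.5 × 176 = 88 lbmol/h; O₂ fed = 88 × 1.213 = 106.7 lbmol/h.
N₂ fed = 106.7 × 79/21 = 401.6 lbmol/h.
Fuel reacted = 0.802 × 176 → ξ = 141.2 lbmol/h.
Outlet (n = n₀ + ν ξ):
  CO: 176 − 1(141.2) = 34.85
  O₂: 106.7 − 0.5(141.2) = 36.17
  N₂: 401.6 (inert)
  CO₂: 0 + 1(141.2) = 141.2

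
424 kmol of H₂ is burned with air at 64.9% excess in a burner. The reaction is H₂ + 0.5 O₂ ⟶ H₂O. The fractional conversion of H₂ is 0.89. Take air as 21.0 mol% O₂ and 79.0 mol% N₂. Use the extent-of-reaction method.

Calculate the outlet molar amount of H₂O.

377 kmol

Stoichiometric O₂ = 0.5 × 424 = 212 kmol; O₂ fed = 212 × 1.649 = 349.6 kmol.
N₂ fed = 349.6 × 79/21 = 1315 kmol.
Fuel reacted = 0.89 × 424 → ξ = 377.4 kmol.
Outlet (n = n₀ + ν ξ):
  H₂: 424 − 1(377.4) = 46.64
  O₂: 349.6 − 0.5(377.4) = 160.9
  N₂: 1315 (inert)
  H₂O: 0 + 1(377.4) = 377.4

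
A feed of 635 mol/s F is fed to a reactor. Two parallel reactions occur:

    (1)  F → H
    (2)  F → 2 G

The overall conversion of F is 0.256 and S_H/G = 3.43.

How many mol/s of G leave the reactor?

Conversion of F: F consumed = 0.256 × 635 = 162.6 mol/s = 1ξ₁ + 1ξ₂.
Selectivity: 1ξ₁ / (2ξ₂) = 3.43 → ξ₁ = 6.86 ξ₂.
Substitute: (1·6.86 + 1) ξ₂ = 162.6 → ξ₂ = 20.68 mol/s, ξ₁ = 141.9 mol/s.
Outlet amounts (n = n₀ + Σ ν·ξ):
  F: 635 − 1(141.9) − 1(20.68) = 472.4
  H: 0 + 1(141.9) = 141.9
  G: 0 + 2(20.68) = 41.36

41.4 mol/s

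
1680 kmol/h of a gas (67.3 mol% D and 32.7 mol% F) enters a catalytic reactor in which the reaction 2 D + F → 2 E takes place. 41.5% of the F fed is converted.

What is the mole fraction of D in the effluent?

F reacted = 0.415 × 549.4 = 228 kmol/h; ν_F = −1, so ξ = 228/1 = 228 kmol/h.
Outlet amounts (n = n₀ + ν ξ):
  D: 1131 − 2(228) = 674.7
  F: 549.4 − 1(228) = 321.4
  E: 0 + 2(228) = 456
Total out = 1452 kmol/h; y_D = 674.7 / 1452 = 0.4646.

0.465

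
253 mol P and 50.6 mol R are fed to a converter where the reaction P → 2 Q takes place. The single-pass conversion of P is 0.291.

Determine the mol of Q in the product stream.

147 mol

P reacted = 0.291 × 253 = 73.62 mol; ν_P = −1, so ξ = 73.62/1 = 73.62 mol.
Outlet amounts (n = n₀ + ν ξ):
  P: 253 − 1(73.62) = 179.4
  Q: 0 + 2(73.62) = 147.2
  R: 50.6 (inert)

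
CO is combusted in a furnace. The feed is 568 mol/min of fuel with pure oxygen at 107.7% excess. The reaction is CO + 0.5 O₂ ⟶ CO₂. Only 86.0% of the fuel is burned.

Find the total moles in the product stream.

914 mol/min

Stoichiometric O₂ = 0.5 × 568 = 284 mol/min; O₂ fed = 284 × 2.077 = 589.9 mol/min.
Fuel reacted = 0.86 × 568 → ξ = 488.5 mol/min.
Outlet (n = n₀ + ν ξ):
  CO: 568 − 1(488.5) = 79.52
  O₂: 589.9 − 0.5(488.5) = 345.6
  CO₂: 0 + 1(488.5) = 488.5
Total out = 79.52 + 345.6 + 488.5 = 913.6 mol/min.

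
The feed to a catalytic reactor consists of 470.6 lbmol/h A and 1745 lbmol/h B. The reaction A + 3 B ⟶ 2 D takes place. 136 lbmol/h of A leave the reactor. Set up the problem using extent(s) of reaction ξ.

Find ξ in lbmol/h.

For A: n = n₀ − 1ξ → 136 = 470.6 − 1ξ, giving ξ = 334.6 lbmol/h.
Outlet amounts (n = n₀ + ν ξ):
  A: 470.6 − 1(334.6) = 136
  B: 1745 − 3(334.6) = 741.2
  D: 0 + 2(334.6) = 669.2

ξ = 335 lbmol/h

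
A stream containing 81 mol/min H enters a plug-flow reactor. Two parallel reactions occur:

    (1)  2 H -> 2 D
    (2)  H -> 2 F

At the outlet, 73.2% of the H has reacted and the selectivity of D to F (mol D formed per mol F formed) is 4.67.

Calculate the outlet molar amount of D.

Conversion of H: H consumed = 0.732 × 81 = 59.29 mol/min = 2ξ₁ + 1ξ₂.
Selectivity: 2ξ₁ / (2ξ₂) = 4.67 → ξ₁ = 4.67 ξ₂.
Substitute: (2·4.67 + 1) ξ₂ = 59.29 → ξ₂ = 5.734 mol/min, ξ₁ = 26.78 mol/min.
Outlet amounts (n = n₀ + Σ ν·ξ):
  H: 81 − 2(26.78) − 1(5.734) = 21.71
  D: 0 + 2(26.78) = 53.56
  F: 0 + 2(5.734) = 11.47

53.6 mol/min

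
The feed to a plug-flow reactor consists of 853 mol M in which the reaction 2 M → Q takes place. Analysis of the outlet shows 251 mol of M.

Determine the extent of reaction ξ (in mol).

ξ = 301 mol

For M: n = n₀ − 2ξ → 251 = 853 − 2ξ, giving ξ = 301 mol.
Outlet amounts (n = n₀ + ν ξ):
  M: 853 − 2(301) = 251
  Q: 0 + 1(301) = 301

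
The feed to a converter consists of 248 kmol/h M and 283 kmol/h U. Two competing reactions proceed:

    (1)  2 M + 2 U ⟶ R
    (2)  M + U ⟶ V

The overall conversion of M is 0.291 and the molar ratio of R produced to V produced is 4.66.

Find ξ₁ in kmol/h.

Conversion of M: M consumed = 0.291 × 248 = 72.17 kmol/h = 2ξ₁ + 1ξ₂.
Selectivity: 1ξ₁ / (1ξ₂) = 4.66 → ξ₁ = 4.66 ξ₂.
Substitute: (2·4.66 + 1) ξ₂ = 72.17 → ξ₂ = 6.993 kmol/h, ξ₁ = 32.59 kmol/h.
Outlet amounts (n = n₀ + Σ ν·ξ):
  M: 248 − 2(32.59) − 1(6.993) = 175.8
  U: 283 − 2(32.59) − 1(6.993) = 210.8
  R: 0 + 1(32.59) = 32.59
  V: 0 + 1(6.993) = 6.993

ξ₁ = 32.6 kmol/h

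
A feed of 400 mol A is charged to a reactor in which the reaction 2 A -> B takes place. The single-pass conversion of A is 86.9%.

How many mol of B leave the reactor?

174 mol

A reacted = 0.869 × 400 = 347.6 mol; ν_A = −2, so ξ = 347.6/2 = 173.8 mol.
Outlet amounts (n = n₀ + ν ξ):
  A: 400 − 2(173.8) = 52.4
  B: 0 + 1(173.8) = 173.8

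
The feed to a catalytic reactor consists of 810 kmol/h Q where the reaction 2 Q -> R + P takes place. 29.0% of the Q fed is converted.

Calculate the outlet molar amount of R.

117 kmol/h

Q reacted = 0.29 × 810 = 234.9 kmol/h; ν_Q = −2, so ξ = 234.9/2 = 117.4 kmol/h.
Outlet amounts (n = n₀ + ν ξ):
  Q: 810 − 2(117.4) = 575.1
  R: 0 + 1(117.4) = 117.4
  P: 0 + 1(117.4) = 117.4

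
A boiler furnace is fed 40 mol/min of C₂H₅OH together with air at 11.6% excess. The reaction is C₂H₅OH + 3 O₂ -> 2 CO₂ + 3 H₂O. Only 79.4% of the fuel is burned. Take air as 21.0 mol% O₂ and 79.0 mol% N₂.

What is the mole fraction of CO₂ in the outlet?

0.0895

Stoichiometric O₂ = 3 × 40 = 120 mol/min; O₂ fed = 120 × 1.116 = 133.9 mol/min.
N₂ fed = 133.9 × 79/21 = 503.8 mol/min.
Fuel reacted = 0.794 × 40 → ξ = 31.76 mol/min.
Outlet (n = n₀ + ν ξ):
  C₂H₅OH: 40 − 1(31.76) = 8.24
  O₂: 133.9 − 3(31.76) = 38.64
  N₂: 503.8 (inert)
  CO₂: 0 + 2(31.76) = 63.52
  H₂O: 0 + 3(31.76) = 95.28
Total out = 709.5 mol/min; y_CO₂ = 63.52 / 709.5 = 0.08953.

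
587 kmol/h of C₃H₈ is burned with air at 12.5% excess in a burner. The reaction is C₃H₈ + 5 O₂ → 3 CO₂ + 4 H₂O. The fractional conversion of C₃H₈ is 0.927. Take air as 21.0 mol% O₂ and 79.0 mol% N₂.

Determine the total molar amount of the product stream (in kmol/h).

Stoichiometric O₂ = 5 × 587 = 2935 kmol/h; O₂ fed = 2935 × 1.125 = 3302 kmol/h.
N₂ fed = 3302 × 79/21 = 12420 kmol/h.
Fuel reacted = 0.927 × 587 → ξ = 544.1 kmol/h.
Outlet (n = n₀ + ν ξ):
  C₃H₈: 587 − 1(544.1) = 42.85
  O₂: 3302 − 5(544.1) = 581.1
  N₂: 12420 (inert)
  CO₂: 0 + 3(544.1) = 1632
  H₂O: 0 + 4(544.1) = 2177
Total out = 42.85 + 581.1 + 12420 + 1632 + 2177 = 16850 kmol/h.

16900 kmol/h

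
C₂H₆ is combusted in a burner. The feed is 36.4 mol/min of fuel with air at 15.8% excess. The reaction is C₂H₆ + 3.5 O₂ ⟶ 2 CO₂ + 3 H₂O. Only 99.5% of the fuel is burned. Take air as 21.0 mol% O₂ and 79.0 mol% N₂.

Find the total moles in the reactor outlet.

Stoichiometric O₂ = 3.5 × 36.4 = 127.4 mol/min; O₂ fed = 127.4 × 1.158 = 147.5 mol/min.
N₂ fed = 147.5 × 79/21 = 555 mol/min.
Fuel reacted = 0.995 × 36.4 → ξ = 36.22 mol/min.
Outlet (n = n₀ + ν ξ):
  C₂H₆: 36.4 − 1(36.22) = 0.182
  O₂: 147.5 − 3.5(36.22) = 20.77
  N₂: 555 (inert)
  CO₂: 0 + 2(36.22) = 72.44
  H₂O: 0 + 3(36.22) = 108.7
Total out = 0.182 + 20.77 + 555 + 72.44 + 108.7 = 757 mol/min.

757 mol/min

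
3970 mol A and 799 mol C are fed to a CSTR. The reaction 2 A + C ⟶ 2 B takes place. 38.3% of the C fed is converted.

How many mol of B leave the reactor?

612 mol

C reacted = 0.383 × 799 = 306 mol; ν_C = −1, so ξ = 306/1 = 306 mol.
Outlet amounts (n = n₀ + ν ξ):
  A: 3970 − 2(306) = 3358
  C: 799 − 1(306) = 493
  B: 0 + 2(306) = 612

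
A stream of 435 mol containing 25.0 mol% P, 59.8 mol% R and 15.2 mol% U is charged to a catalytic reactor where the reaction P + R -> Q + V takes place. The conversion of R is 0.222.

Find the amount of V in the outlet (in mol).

57.7 mol

R reacted = 0.222 × 260.1 = 57.75 mol; ν_R = −1, so ξ = 57.75/1 = 57.75 mol.
Outlet amounts (n = n₀ + ν ξ):
  P: 108.8 − 1(57.75) = 51
  R: 260.1 − 1(57.75) = 202.4
  Q: 0 + 1(57.75) = 57.75
  V: 0 + 1(57.75) = 57.75
  U: 66.12 (inert)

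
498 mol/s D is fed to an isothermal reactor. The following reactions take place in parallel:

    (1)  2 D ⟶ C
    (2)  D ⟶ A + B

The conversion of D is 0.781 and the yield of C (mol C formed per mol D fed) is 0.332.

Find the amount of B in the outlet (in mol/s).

Yield of C: 1ξ₁ / 498 = 0.332 → ξ₁ = 165.3 mol/s.
Conversion of D: 2ξ₁ + 1ξ₂ = 0.781 × 498 = 388.9 → ξ₂ = 58.27 mol/s.
Outlet amounts (n = n₀ + Σ ν·ξ):
  D: 498 − 2(165.3) − 1(58.27) = 109.1
  C: 0 + 1(165.3) = 165.3
  A: 0 + 1(58.27) = 58.27
  B: 0 + 1(58.27) = 58.27

58.3 mol/s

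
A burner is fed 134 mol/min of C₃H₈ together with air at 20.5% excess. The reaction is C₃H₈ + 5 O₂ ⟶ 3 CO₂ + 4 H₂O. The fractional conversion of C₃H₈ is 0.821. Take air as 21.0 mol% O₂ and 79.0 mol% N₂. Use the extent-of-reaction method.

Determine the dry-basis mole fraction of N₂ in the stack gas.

0.832

Stoichiometric O₂ = 5 × 134 = 670 mol/min; O₂ fed = 670 × 1.205 = 807.4 mol/min.
N₂ fed = 807.4 × 79/21 = 3037 mol/min.
Fuel reacted = 0.821 × 134 → ξ = 110 mol/min.
Outlet (n = n₀ + ν ξ):
  C₃H₈: 134 − 1(110) = 23.99
  O₂: 807.4 − 5(110) = 257.3
  N₂: 3037 (inert)
  CO₂: 0 + 3(110) = 330
  H₂O: 0 + 4(110) = 440.1
Dry total = 3648 mol/min; y_N₂ (dry) = 3037 / 3648 = 0.8324.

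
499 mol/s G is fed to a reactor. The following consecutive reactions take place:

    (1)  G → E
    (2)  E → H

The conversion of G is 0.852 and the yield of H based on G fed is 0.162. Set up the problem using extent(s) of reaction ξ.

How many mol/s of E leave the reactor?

344 mol/s

Conversion of G: G consumed = 1ξ₁ = 0.852 × 499 → ξ₁ = 425.1 mol/s.
Yield of H: 1ξ₂ / 499 = 0.162 → ξ₂ = 80.84 mol/s.
Outlet amounts (n = n₀ + Σ ν·ξ):
  G: 499 − 1(425.1) = 73.85
  E: 0 + 1(425.1) − 1(80.84) = 344.3
  H: 0 + 1(80.84) = 80.84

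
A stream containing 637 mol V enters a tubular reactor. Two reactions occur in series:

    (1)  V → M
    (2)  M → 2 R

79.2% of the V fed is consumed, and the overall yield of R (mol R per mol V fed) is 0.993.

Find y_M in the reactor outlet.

Conversion of V: V consumed = 1ξ₁ = 0.792 × 637 → ξ₁ = 504.5 mol.
Yield of R: 2ξ₂ / 637 = 0.993 → ξ₂ = 316.3 mol.
Outlet amounts (n = n₀ + Σ ν·ξ):
  V: 637 − 1(504.5) = 132.5
  M: 0 + 1(504.5) − 1(316.3) = 188.2
  R: 0 + 2(316.3) = 632.5
Total out = 953.3 mol; y_M = 188.2 / 953.3 = 0.1975.

0.197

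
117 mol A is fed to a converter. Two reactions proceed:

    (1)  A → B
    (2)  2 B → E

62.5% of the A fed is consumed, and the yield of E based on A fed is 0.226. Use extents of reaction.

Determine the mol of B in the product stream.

20.2 mol

Conversion of A: A consumed = 1ξ₁ = 0.625 × 117 → ξ₁ = 73.12 mol.
Yield of E: 1ξ₂ / 117 = 0.226 → ξ₂ = 26.44 mol.
Outlet amounts (n = n₀ + Σ ν·ξ):
  A: 117 − 1(73.12) = 43.88
  B: 0 + 1(73.12) − 2(26.44) = 20.24
  E: 0 + 1(26.44) = 26.44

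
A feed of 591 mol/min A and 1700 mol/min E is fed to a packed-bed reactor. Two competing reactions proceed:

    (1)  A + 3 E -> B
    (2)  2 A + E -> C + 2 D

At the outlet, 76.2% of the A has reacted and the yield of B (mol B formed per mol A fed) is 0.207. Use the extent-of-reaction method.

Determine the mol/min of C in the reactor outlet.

Yield of B: 1ξ₁ / 591 = 0.207 → ξ₁ = 122.3 mol/min.
Conversion of A: 1ξ₁ + 2ξ₂ = 0.762 × 591 = 450.3 → ξ₂ = 164 mol/min.
Outlet amounts (n = n₀ + Σ ν·ξ):
  A: 591 − 1(122.3) − 2(164) = 140.7
  E: 1700 − 3(122.3) − 1(164) = 1169
  B: 0 + 1(122.3) = 122.3
  C: 0 + 1(164) = 164
  D: 0 + 2(164) = 328

164 mol/min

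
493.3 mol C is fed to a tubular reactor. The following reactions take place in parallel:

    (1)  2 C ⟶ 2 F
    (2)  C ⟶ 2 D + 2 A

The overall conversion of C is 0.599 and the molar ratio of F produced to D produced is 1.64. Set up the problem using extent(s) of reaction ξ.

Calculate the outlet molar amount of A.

138 mol

Conversion of C: C consumed = 0.599 × 493.3 = 295.5 mol = 2ξ₁ + 1ξ₂.
Selectivity: 2ξ₁ / (2ξ₂) = 1.64 → ξ₁ = 1.64 ξ₂.
Substitute: (2·1.64 + 1) ξ₂ = 295.5 → ξ₂ = 69.04 mol, ξ₁ = 113.2 mol.
Outlet amounts (n = n₀ + Σ ν·ξ):
  C: 493.3 − 2(113.2) − 1(69.04) = 197.8
  F: 0 + 2(113.2) = 226.4
  D: 0 + 2(69.04) = 138.1
  A: 0 + 2(69.04) = 138.1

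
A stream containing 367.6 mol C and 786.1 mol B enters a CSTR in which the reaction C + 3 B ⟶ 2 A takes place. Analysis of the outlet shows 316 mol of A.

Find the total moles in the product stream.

For A: n = n₀ + 2ξ → 316 = 0 + 2ξ, giving ξ = 158 mol.
Outlet amounts (n = n₀ + ν ξ):
  C: 367.6 − 1(158) = 209.6
  B: 786.1 − 3(158) = 312.1
  A: 0 + 2(158) = 316
Total out = 209.6 + 312.1 + 316 = 837.7 mol.

838 mol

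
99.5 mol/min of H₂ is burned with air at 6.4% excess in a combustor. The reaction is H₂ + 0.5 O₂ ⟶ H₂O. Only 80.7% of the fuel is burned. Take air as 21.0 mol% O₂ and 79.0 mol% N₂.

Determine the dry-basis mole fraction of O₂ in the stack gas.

Stoichiometric O₂ = 0.5 × 99.5 = 49.75 mol/min; O₂ fed = 49.75 × 1.064 = 52.93 mol/min.
N₂ fed = 52.93 × 79/21 = 199.1 mol/min.
Fuel reacted = 0.807 × 99.5 → ξ = 80.3 mol/min.
Outlet (n = n₀ + ν ξ):
  H₂: 99.5 − 1(80.3) = 19.2
  O₂: 52.93 − 0.5(80.3) = 12.79
  N₂: 199.1 (inert)
  H₂O: 0 + 1(80.3) = 80.3
Dry total = 231.1 mol/min; y_O₂ (dry) = 12.79 / 231.1 = 0.05532.

0.0553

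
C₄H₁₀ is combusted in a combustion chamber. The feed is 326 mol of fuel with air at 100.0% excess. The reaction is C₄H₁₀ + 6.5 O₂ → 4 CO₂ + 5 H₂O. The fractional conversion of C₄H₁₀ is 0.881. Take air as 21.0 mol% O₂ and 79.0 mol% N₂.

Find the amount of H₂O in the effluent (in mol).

Stoichiometric O₂ = 6.5 × 326 = 2119 mol; O₂ fed = 2119 × 2.000 = 4238 mol.
N₂ fed = 4238 × 79/21 = 15940 mol.
Fuel reacted = 0.881 × 326 → ξ = 287.2 mol.
Outlet (n = n₀ + ν ξ):
  C₄H₁₀: 326 − 1(287.2) = 38.79
  O₂: 4238 − 6.5(287.2) = 2371
  N₂: 15940 (inert)
  CO₂: 0 + 4(287.2) = 1149
  H₂O: 0 + 5(287.2) = 1436

1440 mol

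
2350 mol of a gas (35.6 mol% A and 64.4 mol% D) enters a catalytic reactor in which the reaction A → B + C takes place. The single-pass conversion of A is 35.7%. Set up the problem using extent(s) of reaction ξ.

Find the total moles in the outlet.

A reacted = 0.357 × 836.6 = 298.7 mol; ν_A = −1, so ξ = 298.7/1 = 298.7 mol.
Outlet amounts (n = n₀ + ν ξ):
  A: 836.6 − 1(298.7) = 537.9
  B: 0 + 1(298.7) = 298.7
  C: 0 + 1(298.7) = 298.7
  D: 1513 (inert)
Total out = 537.9 + 298.7 + 298.7 + 1513 = 2649 mol.

2650 mol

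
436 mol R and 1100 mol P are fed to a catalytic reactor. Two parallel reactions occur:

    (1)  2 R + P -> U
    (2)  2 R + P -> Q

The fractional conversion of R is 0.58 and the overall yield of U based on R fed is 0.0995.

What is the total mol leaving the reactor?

Yield of U: 1ξ₁ / 436 = 0.0995 → ξ₁ = 43.38 mol.
Conversion of R: 2ξ₁ + 2ξ₂ = 0.58 × 436 = 252.9 → ξ₂ = 83.06 mol.
Outlet amounts (n = n₀ + Σ ν·ξ):
  R: 436 − 2(43.38) − 2(83.06) = 183.1
  P: 1100 − 1(43.38) − 1(83.06) = 973.6
  U: 0 + 1(43.38) = 43.38
  Q: 0 + 1(83.06) = 83.06
Total out = 183.1 + 973.6 + 43.38 + 83.06 = 1283 mol.

1280 mol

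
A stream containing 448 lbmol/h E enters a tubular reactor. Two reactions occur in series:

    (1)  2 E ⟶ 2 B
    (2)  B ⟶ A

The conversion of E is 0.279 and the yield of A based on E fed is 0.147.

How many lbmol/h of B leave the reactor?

Conversion of E: E consumed = 2ξ₁ = 0.279 × 448 → ξ₁ = 62.5 lbmol/h.
Yield of A: 1ξ₂ / 448 = 0.147 → ξ₂ = 65.86 lbmol/h.
Outlet amounts (n = n₀ + Σ ν·ξ):
  E: 448 − 2(62.5) = 323
  B: 0 + 2(62.5) − 1(65.86) = 59.14
  A: 0 + 1(65.86) = 65.86

59.1 lbmol/h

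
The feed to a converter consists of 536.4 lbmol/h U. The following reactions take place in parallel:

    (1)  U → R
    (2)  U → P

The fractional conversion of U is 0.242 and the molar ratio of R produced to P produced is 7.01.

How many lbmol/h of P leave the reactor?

Conversion of U: U consumed = 0.242 × 536.4 = 129.8 lbmol/h = 1ξ₁ + 1ξ₂.
Selectivity: 1ξ₁ / (1ξ₂) = 7.01 → ξ₁ = 7.01 ξ₂.
Substitute: (1·7.01 + 1) ξ₂ = 129.8 → ξ₂ = 16.21 lbmol/h, ξ₁ = 113.6 lbmol/h.
Outlet amounts (n = n₀ + Σ ν·ξ):
  U: 536.4 − 1(113.6) − 1(16.21) = 406.6
  R: 0 + 1(113.6) = 113.6
  P: 0 + 1(16.21) = 16.21

16.2 lbmol/h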